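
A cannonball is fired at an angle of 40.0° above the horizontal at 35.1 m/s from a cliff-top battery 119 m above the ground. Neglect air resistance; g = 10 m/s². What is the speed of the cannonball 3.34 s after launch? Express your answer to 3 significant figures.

v_x = 35.1 cos 40.0° = 26.89 m/s (constant).
v_y(t) = 35.1 sin 40.0° − g t = 22.56 − 10 × 3.34 = -10.84 m/s.
Speed = √(v_x² + v_y²) = √(723.1 + 117.5) = 29.0 m/s.

29.0 m/s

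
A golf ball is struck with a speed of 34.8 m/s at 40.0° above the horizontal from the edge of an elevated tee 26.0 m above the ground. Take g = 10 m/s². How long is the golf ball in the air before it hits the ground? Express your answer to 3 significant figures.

5.43 s

Vertical component: v_y = 34.8 sin 40.0° = 22.37 m/s.
Taking up as positive with launch at y = 26.0 m, landing at y = 0: 0 = 26.0 + 22.37 t − ½(10) t².
Solving 5.000 t² − 22.37 t − 26.0 = 0 gives t = [22.37 + √(22.37² + 4·5.000·26.0)] / 10.00 = 5.43 s.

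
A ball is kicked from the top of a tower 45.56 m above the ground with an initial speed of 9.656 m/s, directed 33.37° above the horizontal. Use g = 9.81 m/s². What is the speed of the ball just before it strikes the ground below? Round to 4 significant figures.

31.42 m/s

v_x = 9.656 cos 33.37° = 8.0641 m/s is unchanged throughout.
For the vertical component, v_y² = v_y0² + 2 g h = (5.3112)² + 2×9.81×45.56 = 922.10, so |v_y| = 30.366 m/s.
Impact speed = √(v_x² + v_y²) = √(65.030 + 922.10) = 31.42 m/s.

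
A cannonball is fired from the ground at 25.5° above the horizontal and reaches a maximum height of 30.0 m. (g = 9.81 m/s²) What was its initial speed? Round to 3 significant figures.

At maximum height v_y = 0, so (v₀ sin θ)² = 2 g H.
v₀ sin 25.5° = √(2 × 9.81 × 30.0) = 24.26 m/s.
v₀ = 24.26 / sin 25.5° = 24.26 / 0.4305 = 56.4 m/s.

56.4 m/s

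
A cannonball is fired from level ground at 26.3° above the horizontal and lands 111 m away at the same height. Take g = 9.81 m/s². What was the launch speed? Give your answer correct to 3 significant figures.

37.0 m/s

On level ground, R = v₀² sin(2θ) / g, so v₀ = √(R g / sin 2θ).
sin(2 × 26.3°) = 0.7944.
v₀ = √(111 × 9.81 / 0.7944) = √1371 = 37.0 m/s.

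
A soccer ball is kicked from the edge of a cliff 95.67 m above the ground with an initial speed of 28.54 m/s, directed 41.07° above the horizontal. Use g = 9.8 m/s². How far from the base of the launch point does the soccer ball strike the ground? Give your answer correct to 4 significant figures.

Components: v_x = 28.54 cos 41.07° = 21.517 m/s, v_y = 28.54 sin 41.07° = 18.750 m/s.
Vertical: 0 = 95.67 + 18.750 t − ½(9.8) t² ⇒ 4.900 t² − 18.750 t − 95.67 = 0.
t = [18.750 + √(351.56 + 1875.1)] / 9.800 = 6.7283 s.
Horizontal: R = v_x · t = 21.517 × 6.7283 = 144.8 m.

144.8 m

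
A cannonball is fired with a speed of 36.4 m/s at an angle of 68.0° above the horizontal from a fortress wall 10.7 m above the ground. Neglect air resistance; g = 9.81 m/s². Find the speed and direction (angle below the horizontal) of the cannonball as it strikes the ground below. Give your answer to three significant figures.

v_x = 36.4 cos 68.0° = 13.64 m/s (constant).
|v_y| at impact = √((33.75)² + 2×9.81×10.7) = 36.73 m/s.
Speed = √(13.64² + 36.73²) = 39.2 m/s; angle = arctan(36.73/13.64) = 69.6° below horizontal.

39.2 m/s at 69.6° below the horizontal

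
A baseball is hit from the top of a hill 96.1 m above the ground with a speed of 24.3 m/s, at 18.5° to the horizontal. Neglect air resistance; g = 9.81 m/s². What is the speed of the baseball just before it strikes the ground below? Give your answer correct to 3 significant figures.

v_x = 24.3 cos 18.5° = 23.04 m/s is unchanged throughout.
For the vertical component, v_y² = v_y0² + 2 g h = (7.711)² + 2×9.81×96.1 = 1945, so |v_y| = 44.10 m/s.
Impact speed = √(v_x² + v_y²) = √(530.8 + 1945) = 49.8 m/s.

49.8 m/s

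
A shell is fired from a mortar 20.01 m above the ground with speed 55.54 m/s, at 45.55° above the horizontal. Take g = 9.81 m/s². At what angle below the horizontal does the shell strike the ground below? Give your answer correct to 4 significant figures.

48.73°

v_x = 55.54 cos 45.55° = 38.894 m/s.
At impact |v_y| = √(v_y0² + 2 g h) = √(39.648² + 2×9.81×20.01) = 44.323 m/s.
Angle below horizontal = arctan(|v_y| / v_x) = arctan(44.323 / 38.894) = 48.73°.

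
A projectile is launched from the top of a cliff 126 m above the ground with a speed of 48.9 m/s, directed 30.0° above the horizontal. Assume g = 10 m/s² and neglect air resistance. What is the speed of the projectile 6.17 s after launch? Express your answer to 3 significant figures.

56.4 m/s

v_x = 48.9 cos 30.0° = 42.35 m/s (constant).
v_y(t) = 48.9 sin 30.0° − g t = 24.45 − 10 × 6.17 = -37.25 m/s.
Speed = √(v_x² + v_y²) = √(1794 + 1388) = 56.4 m/s.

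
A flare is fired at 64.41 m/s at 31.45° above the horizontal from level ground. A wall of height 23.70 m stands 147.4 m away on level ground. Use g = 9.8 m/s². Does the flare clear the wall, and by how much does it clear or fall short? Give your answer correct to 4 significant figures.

v_x = 64.41 cos 31.45° = 54.948 m/s; v_y0 = 64.41 sin 31.45° = 33.606 m/s.
Time to reach the wall: t = 147.4 / 54.948 = 2.6825 s.
Height at that point: y = 33.606×2.6825 − 4.900×2.6825² = 54.889 m.
That is 54.889 − 23.70 = 31.19 m above the top of the wall, so the flare clears it.

Yes — it clears the wall by 31.19 m.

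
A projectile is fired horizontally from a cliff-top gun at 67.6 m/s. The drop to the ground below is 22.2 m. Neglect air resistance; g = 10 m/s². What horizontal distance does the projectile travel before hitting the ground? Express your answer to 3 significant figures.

142 m

Initial vertical velocity is zero, so the fall time comes from h = ½ g t²: t = √(2 × 22.2 / 10) = 2.107 s.
Horizontal motion is uniform at 67.6 m/s, so x = 67.6 × 2.107 = 142 m.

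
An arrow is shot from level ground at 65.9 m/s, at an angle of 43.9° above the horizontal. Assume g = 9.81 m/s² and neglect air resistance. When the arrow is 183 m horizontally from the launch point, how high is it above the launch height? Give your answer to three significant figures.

v_x = 65.9 cos 43.9° = 47.48 m/s, v_y0 = 65.9 sin 43.9° = 45.70 m/s.
Time to reach x = 183 m: t = x / v_x = 183 / 47.48 = 3.854 s.
y = v_y0 t − ½ g t² = 45.70×3.854 − 4.905×3.854² = 103 m.

103 m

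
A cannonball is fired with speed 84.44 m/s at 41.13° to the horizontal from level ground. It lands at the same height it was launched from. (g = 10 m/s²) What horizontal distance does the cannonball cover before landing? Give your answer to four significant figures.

706.5 m

For level ground, R = v₀² sin(2θ) / g.
sin(2 × 41.13°) = sin 82.260° = 0.9909.
R = (84.44)² × 0.9909 / 10 = 706.5 m.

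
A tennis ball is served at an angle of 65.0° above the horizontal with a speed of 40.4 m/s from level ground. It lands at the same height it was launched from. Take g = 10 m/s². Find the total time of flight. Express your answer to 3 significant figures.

Vertical component: v_y = 40.4 sin 65.0° = 36.61 m/s.
For a projectile landing at launch height, time of flight is t = 2 v_y / g = 2 × 36.61 / 10 = 7.32 s.

7.32 s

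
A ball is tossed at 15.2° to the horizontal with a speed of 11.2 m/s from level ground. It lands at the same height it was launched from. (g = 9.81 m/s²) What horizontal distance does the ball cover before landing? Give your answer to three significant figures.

Components: v_x = 11.2 cos 15.2° = 10.81 m/s, v_y = 11.2 sin 15.2° = 2.937 m/s.
Time of flight (same landing height): t = 2 v_y / g = 2 × 2.937 / 9.81 = 0.5988 s.
Range: R = v_x · t = 10.81 × 0.5988 = 6.47 m.

6.47 m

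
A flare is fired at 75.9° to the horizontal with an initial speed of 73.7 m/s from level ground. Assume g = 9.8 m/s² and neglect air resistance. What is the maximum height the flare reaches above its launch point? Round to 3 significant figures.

Vertical component of launch velocity: v_y = 73.7 sin 75.9° = 71.48 m/s.
At the highest point the vertical velocity is zero, so v_y² = 2 g h_max.
h_max = (71.48)² / (2 × 9.8) = 5109 / 19.60 = 261 m.

261 m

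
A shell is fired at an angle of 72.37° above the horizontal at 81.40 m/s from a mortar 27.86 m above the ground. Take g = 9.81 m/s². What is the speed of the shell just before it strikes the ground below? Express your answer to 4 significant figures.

84.69 m/s

v_x = 81.40 cos 72.37° = 24.654 m/s is unchanged throughout.
For the vertical component, v_y² = v_y0² + 2 g h = (77.577)² + 2×9.81×27.86 = 6564.8, so |v_y| = 81.023 m/s.
Impact speed = √(v_x² + v_y²) = √(607.82 + 6564.8) = 84.69 m/s.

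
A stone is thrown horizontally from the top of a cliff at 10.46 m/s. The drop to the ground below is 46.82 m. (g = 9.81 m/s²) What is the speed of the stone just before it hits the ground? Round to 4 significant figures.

Fall time: t = √(2 × 46.82 / 9.81) = 3.0896 s.
At impact: v_x = 10.46 m/s (unchanged), v_y = g t = 9.81 × 3.0896 = 30.309 m/s.
Speed = √(v_x² + v_y²) = √(109.41 + 918.64) = 32.06 m/s.

32.06 m/s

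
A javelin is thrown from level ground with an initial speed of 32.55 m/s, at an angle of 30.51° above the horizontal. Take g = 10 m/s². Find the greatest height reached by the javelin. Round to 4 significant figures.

Vertical component of launch velocity: v_y = 32.55 sin 30.51° = 16.525 m/s.
At the highest point the vertical velocity is zero, so v_y² = 2 g h_max.
h_max = (16.525)² / (2 × 10) = 273.08 / 20.00 = 13.65 m.

13.65 m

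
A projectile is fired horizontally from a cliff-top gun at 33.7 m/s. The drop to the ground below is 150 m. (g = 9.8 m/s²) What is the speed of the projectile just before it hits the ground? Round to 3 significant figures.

63.8 m/s

Fall time: t = √(2 × 150 / 9.8) = 5.533 s.
At impact: v_x = 33.7 m/s (unchanged), v_y = g t = 9.8 × 5.533 = 54.22 m/s.
Speed = √(v_x² + v_y²) = √(1136 + 2940) = 63.8 m/s.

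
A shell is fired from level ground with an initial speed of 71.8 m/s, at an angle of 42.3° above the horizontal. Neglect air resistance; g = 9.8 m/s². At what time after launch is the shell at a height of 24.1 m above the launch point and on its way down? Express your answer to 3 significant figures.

v_y0 = 71.8 sin 42.3° = 48.32 m/s.
Set y = v_y0 t − ½ g t² = 24.1: 4.900 t² − 48.32 t + 24.1 = 0.
t = [48.32 ± √(2335 − 472.4)] / 9.8 = (48.32 ± 43.16) / 9.8, giving t = 0.527 s or t = 9.33 s.
On the way down corresponds to the larger root: t = 9.33 s.

9.33 s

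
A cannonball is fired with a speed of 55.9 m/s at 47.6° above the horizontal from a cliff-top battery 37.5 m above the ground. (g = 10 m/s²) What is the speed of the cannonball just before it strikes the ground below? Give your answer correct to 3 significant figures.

v_x = 55.9 cos 47.6° = 37.69 m/s is unchanged throughout.
For the vertical component, v_y² = v_y0² + 2 g h = (41.28)² + 2×10×37.5 = 2454, so |v_y| = 49.54 m/s.
Impact speed = √(v_x² + v_y²) = √(1421 + 2454) = 62.2 m/s.

62.2 m/s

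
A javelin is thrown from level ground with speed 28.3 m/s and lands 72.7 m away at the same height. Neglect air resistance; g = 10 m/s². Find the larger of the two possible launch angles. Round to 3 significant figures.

Level-ground range: R = v₀² sin(2θ)/g ⇒ sin 2θ = R g / v₀² = 72.7×10/28.3² = 0.9077.
2θ = arcsin(0.9077) = 65.19° or 180° − 65.19° = 114.81°.
So θ = 32.6° or θ = 57.4°.

57.4°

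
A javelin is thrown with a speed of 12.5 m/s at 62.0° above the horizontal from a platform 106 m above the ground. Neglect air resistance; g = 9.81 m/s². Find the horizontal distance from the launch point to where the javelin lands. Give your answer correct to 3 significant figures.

34.7 m

Components: v_x = 12.5 cos 62.0° = 5.868 m/s, v_y = 12.5 sin 62.0° = 11.04 m/s.
Vertical: 0 = 106 + 11.04 t − ½(9.81) t² ⇒ 4.905 t² − 11.04 t − 106 = 0.
t = [11.04 + √(121.9 + 2080)] / 9.810 = 5.909 s.
Horizontal: R = v_x · t = 5.868 × 5.909 = 34.7 m.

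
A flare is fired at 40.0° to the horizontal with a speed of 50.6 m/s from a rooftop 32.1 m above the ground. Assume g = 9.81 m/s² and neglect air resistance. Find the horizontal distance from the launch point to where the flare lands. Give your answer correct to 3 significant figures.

291 m

Components: v_x = 50.6 cos 40.0° = 38.76 m/s, v_y = 50.6 sin 40.0° = 32.53 m/s.
Vertical: 0 = 32.1 + 32.53 t − ½(9.81) t² ⇒ 4.905 t² − 32.53 t − 32.1 = 0.
t = [32.53 + √(1058 + 629.8)] / 9.810 = 7.504 s.
Horizontal: R = v_x · t = 38.76 × 7.504 = 291 m.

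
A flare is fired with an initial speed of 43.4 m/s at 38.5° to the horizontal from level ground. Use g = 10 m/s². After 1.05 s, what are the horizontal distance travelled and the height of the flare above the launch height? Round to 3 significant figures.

v_x = 43.4 cos 38.5° = 33.97 m/s; v_y0 = 43.4 sin 38.5° = 27.02 m/s.
x = v_x t = 33.97 × 1.05 = 35.7 m.
y = v_y0 t − ½ g t² = 27.02×1.05 − 5.000×1.05² = 22.9 m.

x = 35.7 m, y = 22.9 m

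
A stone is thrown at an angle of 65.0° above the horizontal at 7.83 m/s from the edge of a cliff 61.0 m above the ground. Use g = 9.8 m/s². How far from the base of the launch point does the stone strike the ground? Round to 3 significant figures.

Components: v_x = 7.83 cos 65.0° = 3.309 m/s, v_y = 7.83 sin 65.0° = 7.096 m/s.
Vertical: 0 = 61.0 + 7.096 t − ½(9.8) t² ⇒ 4.900 t² − 7.096 t − 61.0 = 0.
t = [7.096 + √(50.35 + 1196)] / 9.800 = 4.326 s.
Horizontal: R = v_x · t = 3.309 × 4.326 = 14.3 m.

14.3 m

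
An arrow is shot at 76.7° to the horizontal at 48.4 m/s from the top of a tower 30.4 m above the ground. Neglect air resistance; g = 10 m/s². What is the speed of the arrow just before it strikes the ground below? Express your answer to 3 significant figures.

54.3 m/s

v_x = 48.4 cos 76.7° = 11.13 m/s is unchanged throughout.
For the vertical component, v_y² = v_y0² + 2 g h = (47.10)² + 2×10×30.4 = 2826, so |v_y| = 53.16 m/s.
Impact speed = √(v_x² + v_y²) = √(123.9 + 2826) = 54.3 m/s.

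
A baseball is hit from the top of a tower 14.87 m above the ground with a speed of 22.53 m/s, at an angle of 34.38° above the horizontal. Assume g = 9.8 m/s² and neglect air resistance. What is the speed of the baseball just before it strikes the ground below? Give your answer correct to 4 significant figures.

28.27 m/s

v_x = 22.53 cos 34.38° = 18.594 m/s is unchanged throughout.
For the vertical component, v_y² = v_y0² + 2 g h = (12.722)² + 2×9.8×14.87 = 453.30, so |v_y| = 21.291 m/s.
Impact speed = √(v_x² + v_y²) = √(345.74 + 453.30) = 28.27 m/s.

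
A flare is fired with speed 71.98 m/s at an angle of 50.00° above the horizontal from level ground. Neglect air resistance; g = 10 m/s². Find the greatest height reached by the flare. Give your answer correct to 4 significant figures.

Vertical component of launch velocity: v_y = 71.98 sin 50.00° = 55.140 m/s.
At the highest point the vertical velocity is zero, so v_y² = 2 g h_max.
h_max = (55.140)² / (2 × 10) = 3040.4 / 20.00 = 152.0 m.

152.0 m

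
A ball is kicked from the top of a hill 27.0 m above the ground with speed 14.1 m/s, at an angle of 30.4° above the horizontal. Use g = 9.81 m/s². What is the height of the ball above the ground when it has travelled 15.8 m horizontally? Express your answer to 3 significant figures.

28.0 m

v_x = 14.1 cos 30.4° = 12.16 m/s, v_y0 = 14.1 sin 30.4° = 7.135 m/s.
Time to reach x = 15.8 m: t = x / v_x = 15.8 / 12.16 = 1.299 s.
y = 27.0 + v_y0 t − ½ g t² = 27.0 + 7.135×1.299 − 4.905×1.299² = 28.0 m.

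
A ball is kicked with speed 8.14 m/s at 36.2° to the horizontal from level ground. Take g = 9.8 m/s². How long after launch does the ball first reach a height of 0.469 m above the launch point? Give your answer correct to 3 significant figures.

v_y0 = 8.14 sin 36.2° = 4.808 m/s.
Set y = v_y0 t − ½ g t² = 0.469: 4.900 t² − 4.808 t + 0.469 = 0.
t = [4.808 ± √(23.12 − 9.192)] / 9.8 = (4.808 ± 3.732) / 9.8, giving t = 0.110 s or t = 0.871 s.
The ball is on the way up at the first time, so t = 0.110 s.

0.110 s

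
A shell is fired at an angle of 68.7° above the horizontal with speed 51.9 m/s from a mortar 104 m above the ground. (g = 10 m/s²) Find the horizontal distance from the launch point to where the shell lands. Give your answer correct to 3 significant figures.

216 m

Components: v_x = 51.9 cos 68.7° = 18.85 m/s, v_y = 51.9 sin 68.7° = 48.35 m/s.
Vertical: 0 = 104 + 48.35 t − ½(10) t² ⇒ 5.000 t² − 48.35 t − 104 = 0.
t = [48.35 + √(2338 + 2080)] / 10.00 = 11.48 s.
Horizontal: R = v_x · t = 18.85 × 11.48 = 216 m.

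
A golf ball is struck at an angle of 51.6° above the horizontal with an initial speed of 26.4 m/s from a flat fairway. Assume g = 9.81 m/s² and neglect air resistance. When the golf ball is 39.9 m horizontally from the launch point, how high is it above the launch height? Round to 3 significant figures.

21.3 m

v_x = 26.4 cos 51.6° = 16.40 m/s, v_y0 = 26.4 sin 51.6° = 20.69 m/s.
Time to reach x = 39.9 m: t = x / v_x = 39.9 / 16.40 = 2.433 s.
y = v_y0 t − ½ g t² = 20.69×2.433 − 4.905×2.433² = 21.3 m.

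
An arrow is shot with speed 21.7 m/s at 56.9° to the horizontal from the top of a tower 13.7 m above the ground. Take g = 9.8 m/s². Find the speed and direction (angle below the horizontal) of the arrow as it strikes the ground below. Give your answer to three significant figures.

v_x = 21.7 cos 56.9° = 11.85 m/s (constant).
|v_y| at impact = √((18.18)² + 2×9.8×13.7) = 24.48 m/s.
Speed = √(11.85² + 24.48²) = 27.2 m/s; angle = arctan(24.48/11.85) = 64.2° below horizontal.

27.2 m/s at 64.2° below the horizontal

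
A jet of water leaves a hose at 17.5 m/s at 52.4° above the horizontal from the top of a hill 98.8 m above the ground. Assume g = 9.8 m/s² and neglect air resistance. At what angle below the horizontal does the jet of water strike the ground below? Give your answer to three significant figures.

77.0°

v_x = 17.5 cos 52.4° = 10.68 m/s.
At impact |v_y| = √(v_y0² + 2 g h) = √(13.87² + 2×9.8×98.8) = 46.14 m/s.
Angle below horizontal = arctan(|v_y| / v_x) = arctan(46.14 / 10.68) = 77.0°.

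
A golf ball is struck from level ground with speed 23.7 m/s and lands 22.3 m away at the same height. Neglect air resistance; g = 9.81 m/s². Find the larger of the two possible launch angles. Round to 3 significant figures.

Level-ground range: R = v₀² sin(2θ)/g ⇒ sin 2θ = R g / v₀² = 22.3×9.81/23.7² = 0.3895.
2θ = arcsin(0.3895) = 22.92° or 180° − 22.92° = 157.08°.
So θ = 11.5° or θ = 78.5°.

78.5°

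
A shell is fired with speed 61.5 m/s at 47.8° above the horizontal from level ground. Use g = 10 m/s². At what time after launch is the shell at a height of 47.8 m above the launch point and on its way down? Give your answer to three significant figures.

7.90 s

v_y0 = 61.5 sin 47.8° = 45.56 m/s.
Set y = v_y0 t − ½ g t² = 47.8: 5.000 t² − 45.56 t + 47.8 = 0.
t = [45.56 ± √(2076 − 956.0)] / 10 = (45.56 ± 33.47) / 10, giving t = 1.21 s or t = 7.90 s.
On the way down corresponds to the larger root: t = 7.90 s.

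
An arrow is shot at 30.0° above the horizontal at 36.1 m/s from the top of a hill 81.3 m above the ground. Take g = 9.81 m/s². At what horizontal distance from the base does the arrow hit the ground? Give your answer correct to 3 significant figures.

Components: v_x = 36.1 cos 30.0° = 31.26 m/s, v_y = 36.1 sin 30.0° = 18.05 m/s.
Vertical: 0 = 81.3 + 18.05 t − ½(9.81) t² ⇒ 4.905 t² − 18.05 t − 81.3 = 0.
t = [18.05 + √(325.8 + 1595)] / 9.810 = 6.308 s.
Horizontal: R = v_x · t = 31.26 × 6.308 = 197 m.

197 m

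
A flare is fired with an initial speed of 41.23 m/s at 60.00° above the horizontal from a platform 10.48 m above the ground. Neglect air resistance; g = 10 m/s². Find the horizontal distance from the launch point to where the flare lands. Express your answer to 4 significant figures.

153.0 m

Components: v_x = 41.23 cos 60.00° = 20.615 m/s, v_y = 41.23 sin 60.00° = 35.706 m/s.
Vertical: 0 = 10.48 + 35.706 t − ½(10) t² ⇒ 5.000 t² − 35.706 t − 10.48 = 0.
t = [35.706 + √(1274.9 + 209.60)] / 10.00 = 7.4235 s.
Horizontal: R = v_x · t = 20.615 × 7.4235 = 153.0 m.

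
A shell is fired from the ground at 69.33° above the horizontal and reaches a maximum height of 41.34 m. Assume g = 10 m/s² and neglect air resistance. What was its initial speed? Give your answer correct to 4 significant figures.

30.73 m/s

At maximum height v_y = 0, so (v₀ sin θ)² = 2 g H.
v₀ sin 69.33° = √(2 × 10 × 41.34) = 28.754 m/s.
v₀ = 28.754 / sin 69.33° = 28.754 / 0.9356 = 30.73 m/s.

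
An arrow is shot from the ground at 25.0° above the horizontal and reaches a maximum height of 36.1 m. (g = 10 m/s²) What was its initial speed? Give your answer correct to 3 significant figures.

At maximum height v_y = 0, so (v₀ sin θ)² = 2 g H.
v₀ sin 25.0° = √(2 × 10 × 36.1) = 26.87 m/s.
v₀ = 26.87 / sin 25.0° = 26.87 / 0.4226 = 63.6 m/s.

63.6 m/s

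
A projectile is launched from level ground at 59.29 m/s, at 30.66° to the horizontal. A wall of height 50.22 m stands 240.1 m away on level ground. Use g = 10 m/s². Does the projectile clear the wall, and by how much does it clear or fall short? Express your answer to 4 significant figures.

No — it falls 18.70 m short of clearing the wall.

v_x = 59.29 cos 30.66° = 51.002 m/s; v_y0 = 59.29 sin 30.66° = 30.234 m/s.
Time to reach the wall: t = 240.1 / 51.002 = 4.7077 s.
Height at that point: y = 30.234×4.7077 − 5.000×4.7077² = 31.520 m.
That is 50.22 − 31.520 = 18.70 m below the top of the wall, so the projectile does not clear it.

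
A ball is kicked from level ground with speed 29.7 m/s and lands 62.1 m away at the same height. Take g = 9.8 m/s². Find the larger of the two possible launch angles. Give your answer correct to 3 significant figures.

Level-ground range: R = v₀² sin(2θ)/g ⇒ sin 2θ = R g / v₀² = 62.1×9.8/29.7² = 0.6899.
2θ = arcsin(0.6899) = 43.62° or 180° − 43.62° = 136.38°.
So θ = 21.8° or θ = 68.2°.

68.2°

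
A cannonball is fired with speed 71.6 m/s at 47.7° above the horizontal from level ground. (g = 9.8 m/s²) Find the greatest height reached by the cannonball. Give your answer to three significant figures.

143 m

Vertical component of launch velocity: v_y = 71.6 sin 47.7° = 52.96 m/s.
At the highest point the vertical velocity is zero, so v_y² = 2 g h_max.
h_max = (52.96)² / (2 × 9.8) = 2805 / 19.60 = 143 m.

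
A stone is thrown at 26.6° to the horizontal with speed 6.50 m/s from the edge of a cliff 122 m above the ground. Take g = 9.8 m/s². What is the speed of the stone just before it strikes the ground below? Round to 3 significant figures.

49.3 m/s

v_x = 6.50 cos 26.6° = 5.812 m/s is unchanged throughout.
For the vertical component, v_y² = v_y0² + 2 g h = (2.910)² + 2×9.8×122 = 2400, so |v_y| = 48.99 m/s.
Impact speed = √(v_x² + v_y²) = √(33.78 + 2400) = 49.3 m/s.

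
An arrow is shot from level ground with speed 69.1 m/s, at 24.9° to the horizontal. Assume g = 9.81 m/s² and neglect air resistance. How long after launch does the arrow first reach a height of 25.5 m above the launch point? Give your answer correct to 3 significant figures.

v_y0 = 69.1 sin 24.9° = 29.09 m/s.
Set y = v_y0 t − ½ g t² = 25.5: 4.905 t² − 29.09 t + 25.5 = 0.
t = [29.09 ± √(846.2 − 500.3)] / 9.81 = (29.09 ± 18.60) / 9.81, giving t = 1.07 s or t = 4.86 s.
The arrow is on the way up at the first time, so t = 1.07 s.

1.07 s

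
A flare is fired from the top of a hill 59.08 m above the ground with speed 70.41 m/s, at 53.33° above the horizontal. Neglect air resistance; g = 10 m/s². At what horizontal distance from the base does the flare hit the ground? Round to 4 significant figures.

515.5 m

Components: v_x = 70.41 cos 53.33° = 42.049 m/s, v_y = 70.41 sin 53.33° = 56.475 m/s.
Vertical: 0 = 59.08 + 56.475 t − ½(10) t² ⇒ 5.000 t² − 56.475 t − 59.08 = 0.
t = [56.475 + √(3189.4 + 1181.6)] / 10.00 = 12.259 s.
Horizontal: R = v_x · t = 42.049 × 12.259 = 515.5 m.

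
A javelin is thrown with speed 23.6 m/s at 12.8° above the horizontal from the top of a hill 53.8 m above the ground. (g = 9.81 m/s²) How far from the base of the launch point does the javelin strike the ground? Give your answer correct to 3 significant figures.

89.5 m

Components: v_x = 23.6 cos 12.8° = 23.01 m/s, v_y = 23.6 sin 12.8° = 5.229 m/s.
Vertical: 0 = 53.8 + 5.229 t − ½(9.81) t² ⇒ 4.905 t² − 5.229 t − 53.8 = 0.
t = [5.229 + √(27.34 + 1056)] / 9.810 = 3.888 s.
Horizontal: R = v_x · t = 23.01 × 3.888 = 89.5 m.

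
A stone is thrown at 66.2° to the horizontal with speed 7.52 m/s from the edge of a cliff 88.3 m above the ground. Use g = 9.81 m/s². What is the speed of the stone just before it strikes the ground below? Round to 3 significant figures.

v_x = 7.52 cos 66.2° = 3.035 m/s is unchanged throughout.
For the vertical component, v_y² = v_y0² + 2 g h = (6.880)² + 2×9.81×88.3 = 1780, so |v_y| = 42.19 m/s.
Impact speed = √(v_x² + v_y²) = √(9.211 + 1780) = 42.3 m/s.

42.3 m/s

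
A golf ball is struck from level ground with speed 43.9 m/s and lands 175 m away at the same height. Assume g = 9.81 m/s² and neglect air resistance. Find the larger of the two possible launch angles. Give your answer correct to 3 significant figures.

58.5°

Level-ground range: R = v₀² sin(2θ)/g ⇒ sin 2θ = R g / v₀² = 175×9.81/43.9² = 0.8908.
2θ = arcsin(0.8908) = 62.97° or 180° − 62.97° = 117.03°.
So θ = 31.5° or θ = 58.5°.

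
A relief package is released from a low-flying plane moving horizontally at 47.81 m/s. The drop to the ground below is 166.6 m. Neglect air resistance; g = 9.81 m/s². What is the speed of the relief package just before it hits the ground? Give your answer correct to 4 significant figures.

74.53 m/s

Fall time: t = √(2 × 166.6 / 9.81) = 5.8280 s.
At impact: v_x = 47.81 m/s (unchanged), v_y = g t = 9.81 × 5.8280 = 57.173 m/s.
Speed = √(v_x² + v_y²) = √(2285.8 + 3268.8) = 74.53 m/s.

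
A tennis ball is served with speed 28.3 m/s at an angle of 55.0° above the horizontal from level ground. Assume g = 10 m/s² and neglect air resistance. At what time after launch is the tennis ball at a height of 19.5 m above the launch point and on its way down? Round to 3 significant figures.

3.53 s

v_y0 = 28.3 sin 55.0° = 23.18 m/s.
Set y = v_y0 t − ½ g t² = 19.5: 5.000 t² − 23.18 t + 19.5 = 0.
t = [23.18 ± √(537.3 − 390.0)] / 10 = (23.18 ± 12.14) / 10, giving t = 1.10 s or t = 3.53 s.
On the way down corresponds to the larger root: t = 3.53 s.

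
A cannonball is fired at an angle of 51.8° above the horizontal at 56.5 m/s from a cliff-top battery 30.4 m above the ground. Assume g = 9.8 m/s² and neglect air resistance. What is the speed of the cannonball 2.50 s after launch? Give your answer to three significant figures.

40.2 m/s

v_x = 56.5 cos 51.8° = 34.94 m/s (constant).
v_y(t) = 56.5 sin 51.8° − g t = 44.40 − 9.8 × 2.50 = 19.90 m/s.
Speed = √(v_x² + v_y²) = √(1221 + 396.0) = 40.2 m/s.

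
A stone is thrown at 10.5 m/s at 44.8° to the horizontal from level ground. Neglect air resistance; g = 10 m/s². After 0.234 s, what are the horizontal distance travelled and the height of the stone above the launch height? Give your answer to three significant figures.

v_x = 10.5 cos 44.8° = 7.450 m/s; v_y0 = 10.5 sin 44.8° = 7.399 m/s.
x = v_x t = 7.450 × 0.234 = 1.74 m.
y = v_y0 t − ½ g t² = 7.399×0.234 − 5.000×0.234² = 1.46 m.

x = 1.74 m, y = 1.46 m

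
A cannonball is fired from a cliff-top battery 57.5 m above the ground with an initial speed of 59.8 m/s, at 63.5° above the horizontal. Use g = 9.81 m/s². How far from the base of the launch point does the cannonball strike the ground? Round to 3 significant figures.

Components: v_x = 59.8 cos 63.5° = 26.68 m/s, v_y = 59.8 sin 63.5° = 53.52 m/s.
Vertical: 0 = 57.5 + 53.52 t − ½(9.81) t² ⇒ 4.905 t² − 53.52 t − 57.5 = 0.
t = [53.52 + √(2864 + 1128)] / 9.810 = 11.90 s.
Horizontal: R = v_x · t = 26.68 × 11.90 = 317 m.

317 m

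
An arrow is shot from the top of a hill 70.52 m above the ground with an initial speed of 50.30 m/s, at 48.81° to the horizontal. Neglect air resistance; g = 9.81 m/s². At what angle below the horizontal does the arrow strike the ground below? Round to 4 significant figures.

v_x = 50.30 cos 48.81° = 33.125 m/s.
At impact |v_y| = √(v_y0² + 2 g h) = √(37.852² + 2×9.81×70.52) = 53.070 m/s.
Angle below horizontal = arctan(|v_y| / v_x) = arctan(53.070 / 33.125) = 58.03°.

58.03°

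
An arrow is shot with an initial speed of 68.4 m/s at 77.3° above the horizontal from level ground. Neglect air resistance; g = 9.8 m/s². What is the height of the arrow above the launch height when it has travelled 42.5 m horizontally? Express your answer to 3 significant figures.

149 m

v_x = 68.4 cos 77.3° = 15.04 m/s, v_y0 = 68.4 sin 77.3° = 66.73 m/s.
Time to reach x = 42.5 m: t = x / v_x = 42.5 / 15.04 = 2.826 s.
y = v_y0 t − ½ g t² = 66.73×2.826 − 4.900×2.826² = 149 m.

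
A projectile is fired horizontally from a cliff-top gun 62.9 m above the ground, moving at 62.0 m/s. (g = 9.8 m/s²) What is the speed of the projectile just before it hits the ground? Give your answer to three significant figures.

Fall time: t = √(2 × 62.9 / 9.8) = 3.583 s.
At impact: v_x = 62.0 m/s (unchanged), v_y = g t = 9.8 × 3.583 = 35.11 m/s.
Speed = √(v_x² + v_y²) = √(3844 + 1233) = 71.3 m/s.

71.3 m/s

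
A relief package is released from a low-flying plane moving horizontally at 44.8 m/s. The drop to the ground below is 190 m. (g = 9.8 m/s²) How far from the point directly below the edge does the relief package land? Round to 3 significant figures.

279 m

Initial vertical velocity is zero, so the fall time comes from h = ½ g t²: t = √(2 × 190 / 9.8) = 6.227 s.
Horizontal motion is uniform at 44.8 m/s, so x = 44.8 × 6.227 = 279 m.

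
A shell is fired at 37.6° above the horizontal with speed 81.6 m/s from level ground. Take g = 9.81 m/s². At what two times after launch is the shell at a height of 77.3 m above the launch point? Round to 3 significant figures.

1.91 s and 8.24 s

v_y0 = 81.6 sin 37.6° = 49.79 m/s.
Set y = v_y0 t − ½ g t² = 77.3: 4.905 t² − 49.79 t + 77.3 = 0.
t = [49.79 ± √(2479 − 1517)] / 9.81 = (49.79 ± 31.02) / 9.81, giving t = 1.91 s or t = 8.24 s.
So the shell is at 77.3 m at t = 1.91 s (rising) and t = 8.24 s (falling).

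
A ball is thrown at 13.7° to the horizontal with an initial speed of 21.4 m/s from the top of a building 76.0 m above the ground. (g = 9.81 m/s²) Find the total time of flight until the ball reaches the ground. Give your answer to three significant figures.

4.49 s

Vertical component: v_y = 21.4 sin 13.7° = 5.068 m/s.
Taking up as positive with launch at y = 76.0 m, landing at y = 0: 0 = 76.0 + 5.068 t − ½(9.81) t².
Solving 4.905 t² − 5.068 t − 76.0 = 0 gives t = [5.068 + √(5.068² + 4·4.905·76.0)] / 9.810 = 4.49 s.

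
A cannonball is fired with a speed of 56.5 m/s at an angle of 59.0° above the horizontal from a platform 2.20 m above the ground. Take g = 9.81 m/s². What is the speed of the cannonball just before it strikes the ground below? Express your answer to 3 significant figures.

56.9 m/s

v_x = 56.5 cos 59.0° = 29.10 m/s is unchanged throughout.
For the vertical component, v_y² = v_y0² + 2 g h = (48.43)² + 2×9.81×2.20 = 2389, so |v_y| = 48.88 m/s.
Impact speed = √(v_x² + v_y²) = √(846.8 + 2389) = 56.9 m/s.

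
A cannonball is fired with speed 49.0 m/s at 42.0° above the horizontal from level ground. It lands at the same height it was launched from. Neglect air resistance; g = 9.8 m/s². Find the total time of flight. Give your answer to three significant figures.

Vertical component: v_y = 49.0 sin 42.0° = 32.79 m/s.
For a projectile landing at launch height, time of flight is t = 2 v_y / g = 2 × 32.79 / 9.8 = 6.69 s.

6.69 s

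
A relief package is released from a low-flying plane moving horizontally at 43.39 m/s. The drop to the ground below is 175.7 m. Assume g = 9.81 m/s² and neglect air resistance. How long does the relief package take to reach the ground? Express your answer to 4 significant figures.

5.985 s

The horizontal speed doesn't affect the fall. With v_y0 = 0, h = ½ g t².
t = √(2 × 175.7 / 9.81) = √35.821 = 5.985 s.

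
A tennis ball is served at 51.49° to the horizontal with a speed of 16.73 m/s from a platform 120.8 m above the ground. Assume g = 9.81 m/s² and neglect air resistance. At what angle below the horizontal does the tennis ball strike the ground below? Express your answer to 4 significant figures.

78.33°

v_x = 16.73 cos 51.49° = 10.417 m/s.
At impact |v_y| = √(v_y0² + 2 g h) = √(13.091² + 2×9.81×120.8) = 50.413 m/s.
Angle below horizontal = arctan(|v_y| / v_x) = arctan(50.413 / 10.417) = 78.33°.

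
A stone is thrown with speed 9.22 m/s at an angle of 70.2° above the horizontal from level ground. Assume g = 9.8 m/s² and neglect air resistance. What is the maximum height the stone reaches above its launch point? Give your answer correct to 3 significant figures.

3.84 m

Vertical component of launch velocity: v_y = 9.22 sin 70.2° = 8.675 m/s.
At the highest point the vertical velocity is zero, so v_y² = 2 g h_max.
h_max = (8.675)² / (2 × 9.8) = 75.26 / 19.60 = 3.84 m.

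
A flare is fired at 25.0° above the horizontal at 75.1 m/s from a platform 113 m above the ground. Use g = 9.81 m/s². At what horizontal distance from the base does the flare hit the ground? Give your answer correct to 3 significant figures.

Components: v_x = 75.1 cos 25.0° = 68.06 m/s, v_y = 75.1 sin 25.0° = 31.74 m/s.
Vertical: 0 = 113 + 31.74 t − ½(9.81) t² ⇒ 4.905 t² − 31.74 t − 113 = 0.
t = [31.74 + √(1007 + 2217)] / 9.810 = 9.023 s.
Horizontal: R = v_x · t = 68.06 × 9.023 = 614 m.

614 m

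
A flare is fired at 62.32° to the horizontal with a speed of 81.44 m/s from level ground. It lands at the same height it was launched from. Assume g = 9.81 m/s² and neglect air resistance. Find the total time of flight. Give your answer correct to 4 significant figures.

Vertical component: v_y = 81.44 sin 62.32° = 72.120 m/s.
For a projectile landing at launch height, time of flight is t = 2 v_y / g = 2 × 72.120 / 9.81 = 14.70 s.

14.70 s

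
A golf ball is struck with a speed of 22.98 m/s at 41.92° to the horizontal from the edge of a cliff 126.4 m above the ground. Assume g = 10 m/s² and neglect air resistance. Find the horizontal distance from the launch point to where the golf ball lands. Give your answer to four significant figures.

116.1 m

Components: v_x = 22.98 cos 41.92° = 17.099 m/s, v_y = 22.98 sin 41.92° = 15.353 m/s.
Vertical: 0 = 126.4 + 15.353 t − ½(10) t² ⇒ 5.000 t² − 15.353 t − 126.4 = 0.
t = [15.353 + √(235.71 + 2528.0)] / 10.00 = 6.7924 s.
Horizontal: R = v_x · t = 17.099 × 6.7924 = 116.1 m.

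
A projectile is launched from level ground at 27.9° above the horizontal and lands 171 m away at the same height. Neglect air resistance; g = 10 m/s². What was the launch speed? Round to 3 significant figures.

On level ground, R = v₀² sin(2θ) / g, so v₀ = √(R g / sin 2θ).
sin(2 × 27.9°) = 0.8271.
v₀ = √(171 × 10 / 0.8271) = √2067 = 45.5 m/s.

45.5 m/s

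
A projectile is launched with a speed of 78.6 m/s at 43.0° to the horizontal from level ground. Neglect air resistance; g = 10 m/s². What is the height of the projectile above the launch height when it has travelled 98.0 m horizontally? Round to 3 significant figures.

76.9 m

v_x = 78.6 cos 43.0° = 57.48 m/s, v_y0 = 78.6 sin 43.0° = 53.61 m/s.
Time to reach x = 98.0 m: t = x / v_x = 98.0 / 57.48 = 1.705 s.
y = v_y0 t − ½ g t² = 53.61×1.705 − 5.000×1.705² = 76.9 m.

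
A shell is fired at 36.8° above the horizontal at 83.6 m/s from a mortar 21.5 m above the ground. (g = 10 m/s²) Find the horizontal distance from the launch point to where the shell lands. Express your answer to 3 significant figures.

698 m

Components: v_x = 83.6 cos 36.8° = 66.94 m/s, v_y = 83.6 sin 36.8° = 50.08 m/s.
Vertical: 0 = 21.5 + 50.08 t − ½(10) t² ⇒ 5.000 t² − 50.08 t − 21.5 = 0.
t = [50.08 + √(2508 + 430.0)] / 10.00 = 10.43 s.
Horizontal: R = v_x · t = 66.94 × 10.43 = 698 m.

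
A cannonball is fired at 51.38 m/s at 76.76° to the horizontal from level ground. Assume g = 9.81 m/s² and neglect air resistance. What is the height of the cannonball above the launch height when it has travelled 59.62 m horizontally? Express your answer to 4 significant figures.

v_x = 51.38 cos 76.76° = 11.768 m/s, v_y0 = 51.38 sin 76.76° = 50.014 m/s.
Time to reach x = 59.62 m: t = x / v_x = 59.62 / 11.768 = 5.0663 s.
y = v_y0 t − ½ g t² = 50.014×5.0663 − 4.905×5.0663² = 127.5 m.

127.5 m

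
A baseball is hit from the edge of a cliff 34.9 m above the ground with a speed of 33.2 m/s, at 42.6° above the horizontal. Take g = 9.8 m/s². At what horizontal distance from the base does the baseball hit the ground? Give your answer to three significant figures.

Components: v_x = 33.2 cos 42.6° = 24.44 m/s, v_y = 33.2 sin 42.6° = 22.47 m/s.
Vertical: 0 = 34.9 + 22.47 t − ½(9.8) t² ⇒ 4.900 t² − 22.47 t − 34.9 = 0.
t = [22.47 + √(504.9 + 684.0)] / 9.800 = 5.811 s.
Horizontal: R = v_x · t = 24.44 × 5.811 = 142 m.

142 m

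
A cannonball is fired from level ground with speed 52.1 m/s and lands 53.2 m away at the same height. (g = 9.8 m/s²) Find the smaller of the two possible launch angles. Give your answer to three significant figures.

Level-ground range: R = v₀² sin(2θ)/g ⇒ sin 2θ = R g / v₀² = 53.2×9.8/52.1² = 0.1921.
2θ = arcsin(0.1921) = 11.08° or 180° − 11.08° = 168.92°.
So θ = 5.54° or θ = 84.5°.

5.54°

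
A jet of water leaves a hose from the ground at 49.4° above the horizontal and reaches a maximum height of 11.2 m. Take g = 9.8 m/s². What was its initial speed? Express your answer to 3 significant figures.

At maximum height v_y = 0, so (v₀ sin θ)² = 2 g H.
v₀ sin 49.4° = √(2 × 9.8 × 11.2) = 14.82 m/s.
v₀ = 14.82 / sin 49.4° = 14.82 / 0.7593 = 19.5 m/s.

19.5 m/s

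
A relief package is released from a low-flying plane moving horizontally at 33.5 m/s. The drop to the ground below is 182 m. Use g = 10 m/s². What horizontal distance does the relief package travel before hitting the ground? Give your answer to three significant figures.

202 m

Initial vertical velocity is zero, so the fall time comes from h = ½ g t²: t = √(2 × 182 / 10) = 6.033 s.
Horizontal motion is uniform at 33.5 m/s, so x = 33.5 × 6.033 = 202 m.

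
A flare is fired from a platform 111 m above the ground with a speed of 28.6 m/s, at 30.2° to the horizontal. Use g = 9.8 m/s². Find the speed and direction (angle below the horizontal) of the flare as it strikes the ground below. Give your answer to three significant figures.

54.7 m/s at 63.1° below the horizontal

v_x = 28.6 cos 30.2° = 24.72 m/s (constant).
|v_y| at impact = √((14.39)² + 2×9.8×111) = 48.81 m/s.
Speed = √(24.72² + 48.81²) = 54.7 m/s; angle = arctan(48.81/24.72) = 63.1° below horizontal.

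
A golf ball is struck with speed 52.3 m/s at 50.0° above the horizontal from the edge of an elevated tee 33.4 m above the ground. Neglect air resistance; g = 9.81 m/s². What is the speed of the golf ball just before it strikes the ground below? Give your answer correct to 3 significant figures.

58.2 m/s

v_x = 52.3 cos 50.0° = 33.62 m/s is unchanged throughout.
For the vertical component, v_y² = v_y0² + 2 g h = (40.06)² + 2×9.81×33.4 = 2260, so |v_y| = 47.54 m/s.
Impact speed = √(v_x² + v_y²) = √(1130 + 2260) = 58.2 m/s.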